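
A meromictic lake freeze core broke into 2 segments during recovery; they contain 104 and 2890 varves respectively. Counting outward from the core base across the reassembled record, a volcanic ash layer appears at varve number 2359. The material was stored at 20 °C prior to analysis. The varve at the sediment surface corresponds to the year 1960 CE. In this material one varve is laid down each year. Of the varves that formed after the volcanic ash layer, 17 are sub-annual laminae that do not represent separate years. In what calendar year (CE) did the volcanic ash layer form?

1342 CE

Total varves = 104 + 2890 = 2994.
2994 − 2359 = 635 varves lie beyond the volcanic ash layer toward the sediment surface.
Excluding 17 false varves: 635 − 17 = 618.
1960 − 618 = 1342 CE.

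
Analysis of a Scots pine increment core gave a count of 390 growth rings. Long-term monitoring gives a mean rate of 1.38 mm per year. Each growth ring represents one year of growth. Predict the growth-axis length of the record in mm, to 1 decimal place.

The record spans 390 years at 1.38 mm per year.
Predicted length = 1.38 mm/year × 390 years = 538.2 mm.

538.2 mm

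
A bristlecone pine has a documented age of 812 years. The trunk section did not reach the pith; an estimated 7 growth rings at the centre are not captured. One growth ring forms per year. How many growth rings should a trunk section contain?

Expected growth rings over 812 years: 812.
812 − 7 missed = 805 growth rings expected in the prepared section.

805 growth rings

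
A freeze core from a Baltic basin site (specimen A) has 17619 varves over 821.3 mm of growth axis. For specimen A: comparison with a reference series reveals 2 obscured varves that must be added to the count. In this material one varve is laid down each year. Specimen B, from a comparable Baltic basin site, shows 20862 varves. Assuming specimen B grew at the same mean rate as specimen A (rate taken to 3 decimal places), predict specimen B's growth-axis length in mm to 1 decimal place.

Specimen A: after corrections the count is 17619 + 2 = 17621 varves.
A: Mean rate = 821.3 mm / 17621 years ≈ 0.047 mm/year.
B's length ≈ 0.047 × 20862 = 980.5 mm.

980.5 mm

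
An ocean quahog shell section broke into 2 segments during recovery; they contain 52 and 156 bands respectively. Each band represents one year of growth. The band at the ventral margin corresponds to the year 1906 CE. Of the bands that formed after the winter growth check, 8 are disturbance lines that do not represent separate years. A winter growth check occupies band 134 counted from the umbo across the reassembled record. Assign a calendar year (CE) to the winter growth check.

1840 CE

Total bands = 52 + 156 = 208.
208 − 134 = 74 bands lie beyond the winter growth check toward the ventral margin.
74 − 8 false = 66 true bands after the winter growth check.
1906 − 66 = 1840 CE.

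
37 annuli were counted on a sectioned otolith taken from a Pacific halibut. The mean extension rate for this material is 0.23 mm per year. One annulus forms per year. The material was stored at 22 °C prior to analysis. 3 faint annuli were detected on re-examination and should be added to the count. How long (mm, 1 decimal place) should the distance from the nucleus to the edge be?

9.2 mm

True annulus count = 37 + 3 = 40.
Predicted length = 0.23 mm/year × 40 years = 9.2 mm.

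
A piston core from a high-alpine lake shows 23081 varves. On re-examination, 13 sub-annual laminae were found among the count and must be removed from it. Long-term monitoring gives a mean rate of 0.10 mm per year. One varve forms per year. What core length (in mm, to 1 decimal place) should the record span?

True varve count = 23081 − 13 = 23068.
Predicted length = 0.10 mm/year × 23068 years = 2306.8 mm.

2306.8 mm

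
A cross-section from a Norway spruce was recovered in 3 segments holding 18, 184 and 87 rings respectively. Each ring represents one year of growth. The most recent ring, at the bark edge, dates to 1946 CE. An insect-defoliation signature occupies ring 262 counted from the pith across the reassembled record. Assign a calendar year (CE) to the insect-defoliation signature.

1919 CE

Total rings = 18 + 184 + 87 = 289.
The insect-defoliation signature sits at ring 262 from the pith, so 289 − 262 = 27 rings formed after it.
1946 − 27 = 1919 CE.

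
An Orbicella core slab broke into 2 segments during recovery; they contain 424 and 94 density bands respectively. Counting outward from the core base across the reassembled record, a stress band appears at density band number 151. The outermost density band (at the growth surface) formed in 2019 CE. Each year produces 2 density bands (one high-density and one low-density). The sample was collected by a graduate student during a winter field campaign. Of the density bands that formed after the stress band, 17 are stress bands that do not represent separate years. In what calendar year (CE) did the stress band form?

Total density bands = 424 + 94 = 518.
The stress band sits at density band 151 from the core base, so 518 − 151 = 367 density bands formed after it.
367 − 17 false = 350 true density bands after the stress band.
With 2 density bands per year, 350 / 2 = 175 years.
2019 − 175 = 1844 CE.

1844 CE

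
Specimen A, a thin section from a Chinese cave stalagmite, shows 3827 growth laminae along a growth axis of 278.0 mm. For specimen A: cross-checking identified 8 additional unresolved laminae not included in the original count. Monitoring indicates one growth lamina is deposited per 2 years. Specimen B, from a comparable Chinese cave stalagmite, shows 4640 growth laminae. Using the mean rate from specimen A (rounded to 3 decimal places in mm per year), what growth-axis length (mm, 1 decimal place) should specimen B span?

334.1 mm

Specimen A: after corrections the count is 3827 + 8 = 3835 growth laminae.
Specimen A: 3835 growth laminae at 2 years each span 3835 × 2 = 7670 years.
A: 278.0 mm over 7670 years gives 278.0 / 7670 ≈ 0.036 mm/year.
Specimen B: 4640 growth laminae at 2 years each span 4640 × 2 = 9280 years. B's length ≈ 0.036 × 9280 = 334.1 mm.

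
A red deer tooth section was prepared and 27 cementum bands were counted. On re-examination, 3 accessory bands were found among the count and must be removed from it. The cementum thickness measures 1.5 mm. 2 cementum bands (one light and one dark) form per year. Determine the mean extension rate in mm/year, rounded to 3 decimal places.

After corrections the count is 27 − 3 = 24 cementum bands.
24 cementum bands at 2 per year is 24 / 2 = 12 years.
Mean rate = 1.5 mm / 12 years ≈ 0.125 mm/year.

0.125 mm/year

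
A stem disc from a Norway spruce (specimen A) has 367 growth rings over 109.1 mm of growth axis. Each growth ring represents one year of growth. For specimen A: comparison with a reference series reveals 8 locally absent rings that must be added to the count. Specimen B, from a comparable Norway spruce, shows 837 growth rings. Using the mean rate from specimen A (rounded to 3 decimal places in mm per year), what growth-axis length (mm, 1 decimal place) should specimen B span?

243.6 mm

Specimen A: after corrections the count is 367 + 8 = 375 growth rings.
A: Extension rate ≈ 109.1 / 375 = 0.291 mm/year.
Length of B = 0.291 × 837 = 243.6 mm.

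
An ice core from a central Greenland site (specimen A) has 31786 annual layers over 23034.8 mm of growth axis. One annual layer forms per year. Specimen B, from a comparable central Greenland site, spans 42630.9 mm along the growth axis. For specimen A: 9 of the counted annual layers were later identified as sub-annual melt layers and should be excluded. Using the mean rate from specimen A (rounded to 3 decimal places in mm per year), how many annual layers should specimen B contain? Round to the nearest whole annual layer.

58801 annual layers

Specimen A: adjusted count: 31786 − 9 = 31777 annual layers.
A: Extension rate ≈ 23034.8 / 31777 = 0.725 mm/year.
For B, 42630.9 / 0.725 = 58801.24 years ≈ 58801 annual layers.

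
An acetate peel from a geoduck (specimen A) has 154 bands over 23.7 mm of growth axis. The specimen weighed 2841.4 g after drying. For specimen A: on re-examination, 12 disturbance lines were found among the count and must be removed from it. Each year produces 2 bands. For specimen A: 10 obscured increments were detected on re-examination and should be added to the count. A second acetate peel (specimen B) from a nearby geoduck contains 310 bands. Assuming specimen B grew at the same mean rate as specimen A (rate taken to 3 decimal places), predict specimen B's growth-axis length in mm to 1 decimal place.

48.4 mm

Specimen A: adjusted count: 154 − 12 + 10 = 152 bands.
Specimen A: with 2 bands per year, 152 / 2 = 76 years.
A: Extension rate ≈ 23.7 / 76 = 0.312 mm/yr.
Specimen B: 310 bands at 2 per year is 310 / 2 = 155 years. B's length ≈ 0.312 × 155 = 48.4 mm.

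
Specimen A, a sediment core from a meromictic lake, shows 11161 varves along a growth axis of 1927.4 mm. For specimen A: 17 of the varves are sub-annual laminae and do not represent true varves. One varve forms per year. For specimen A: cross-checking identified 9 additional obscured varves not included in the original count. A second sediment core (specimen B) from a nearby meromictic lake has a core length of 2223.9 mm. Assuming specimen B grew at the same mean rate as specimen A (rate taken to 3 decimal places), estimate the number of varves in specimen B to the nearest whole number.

Specimen A: after corrections the count is 11161 − 17 + 9 = 11153 varves.
A: Mean rate = 1927.4 mm / 11153 years ≈ 0.173 mm per year.
B spans 2223.9 / 0.173 = 12854.91 years ≈ 12855 varves.

12855 varves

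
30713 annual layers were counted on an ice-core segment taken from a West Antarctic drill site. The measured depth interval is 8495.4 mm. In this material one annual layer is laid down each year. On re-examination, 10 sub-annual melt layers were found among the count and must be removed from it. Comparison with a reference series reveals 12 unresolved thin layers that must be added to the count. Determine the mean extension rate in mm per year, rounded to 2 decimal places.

0.28 mm per year

True annual layer count = 30713 − 10 + 12 = 30715.
8495.4 mm over 30715 years gives 8495.4 / 30715 ≈ 0.28 mm per year.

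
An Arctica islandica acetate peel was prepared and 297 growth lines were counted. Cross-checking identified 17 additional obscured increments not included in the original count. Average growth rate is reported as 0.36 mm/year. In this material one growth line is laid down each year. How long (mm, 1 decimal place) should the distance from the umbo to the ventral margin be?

True growth line count = 297 + 17 = 314.
Predicted length = 0.36 mm/year × 314 years = 113.0 mm.

113.0 mm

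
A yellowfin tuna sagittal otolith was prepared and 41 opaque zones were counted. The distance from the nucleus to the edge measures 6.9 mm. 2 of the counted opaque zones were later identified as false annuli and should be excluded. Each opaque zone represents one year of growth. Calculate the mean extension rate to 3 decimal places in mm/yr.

Correcting the raw count gives 41 − 2 = 39 true opaque zones.
Mean rate = 6.9 mm / 39 years ≈ 0.177 mm/yr.

0.177 mm/yr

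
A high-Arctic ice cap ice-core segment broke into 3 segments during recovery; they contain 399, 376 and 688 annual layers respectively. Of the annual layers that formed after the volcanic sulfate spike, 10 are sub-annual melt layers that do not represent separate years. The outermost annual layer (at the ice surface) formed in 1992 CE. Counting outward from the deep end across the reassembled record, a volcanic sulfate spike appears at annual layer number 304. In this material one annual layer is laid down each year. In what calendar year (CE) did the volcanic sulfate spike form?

Total annual layers = 399 + 376 + 688 = 1463.
Between annual layer 304 and the ice surface there are 1463 − 304 = 1159 annual layers.
1159 − 10 false = 1149 true annual layers after the volcanic sulfate spike.
The annual layer at the ice surface is 1992 CE, so the volcanic sulfate spike dates to 1992 − 1149 = 843 CE.

843 CE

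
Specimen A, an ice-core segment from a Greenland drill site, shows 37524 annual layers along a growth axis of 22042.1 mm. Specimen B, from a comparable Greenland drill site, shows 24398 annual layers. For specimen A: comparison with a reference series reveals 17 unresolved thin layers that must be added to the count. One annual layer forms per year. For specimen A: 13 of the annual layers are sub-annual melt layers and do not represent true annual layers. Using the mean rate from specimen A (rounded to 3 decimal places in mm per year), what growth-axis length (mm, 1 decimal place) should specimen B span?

Specimen A: after corrections the count is 37524 − 13 + 17 = 37528 annual layers.
A: Extension rate ≈ 22042.1 / 37528 = 0.587 mm/yr.
For B, 0.587 mm/year × 24398 years = 14321.6 mm.

14321.6 mm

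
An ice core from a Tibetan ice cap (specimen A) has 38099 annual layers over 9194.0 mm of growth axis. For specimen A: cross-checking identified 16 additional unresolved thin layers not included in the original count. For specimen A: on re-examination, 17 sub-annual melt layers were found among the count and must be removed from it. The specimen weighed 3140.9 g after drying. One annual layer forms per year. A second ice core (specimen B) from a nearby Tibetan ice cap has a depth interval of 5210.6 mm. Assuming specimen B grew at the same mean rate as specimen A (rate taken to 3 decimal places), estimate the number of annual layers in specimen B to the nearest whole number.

21621 annual layers

Specimen A: after corrections the count is 38099 − 17 + 16 = 38098 annual layers.
A: 9194.0 mm over 38098 years gives 9194.0 / 38098 ≈ 0.241 mm per year.
For B, 5210.6 / 0.241 = 21620.75 years ≈ 21621 annual layers.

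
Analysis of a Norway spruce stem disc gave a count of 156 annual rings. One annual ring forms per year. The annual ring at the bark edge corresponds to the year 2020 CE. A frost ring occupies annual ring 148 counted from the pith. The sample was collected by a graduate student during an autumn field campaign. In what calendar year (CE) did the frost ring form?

2012 CE

156 − 148 = 8 annual rings lie beyond the frost ring toward the bark edge.
2020 − 8 = 2012 CE.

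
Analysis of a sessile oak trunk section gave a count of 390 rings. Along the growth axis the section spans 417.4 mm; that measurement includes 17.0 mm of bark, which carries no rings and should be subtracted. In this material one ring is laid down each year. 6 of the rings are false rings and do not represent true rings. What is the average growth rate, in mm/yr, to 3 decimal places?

Adjusted count: 390 − 6 = 384 rings.
Net length = 417.4 − 17.0 = 400.4 mm.
Mean rate = 400.4 mm / 384 years ≈ 1.043 mm/yr.

1.043 mm/yr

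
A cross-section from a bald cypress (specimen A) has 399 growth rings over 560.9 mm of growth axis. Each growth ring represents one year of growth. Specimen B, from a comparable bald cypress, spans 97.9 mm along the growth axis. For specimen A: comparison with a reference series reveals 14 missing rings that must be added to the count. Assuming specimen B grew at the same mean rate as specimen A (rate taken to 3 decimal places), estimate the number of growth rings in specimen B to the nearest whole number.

Specimen A: after corrections the count is 399 + 14 = 413 growth rings.
A: Mean rate = 560.9 mm / 413 years ≈ 1.358 mm per year.
B spans 97.9 / 1.358 = 72.09 years ≈ 72 growth rings.

72 growth rings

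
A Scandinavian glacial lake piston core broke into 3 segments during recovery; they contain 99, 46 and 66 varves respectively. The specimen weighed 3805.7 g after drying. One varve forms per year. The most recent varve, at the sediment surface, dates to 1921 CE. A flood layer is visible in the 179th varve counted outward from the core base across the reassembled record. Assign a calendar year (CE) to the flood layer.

1889 CE

Total varves = 99 + 46 + 66 = 211.
Between varve 179 and the sediment surface there are 211 − 179 = 32 varves.
1921 − 32 = 1889 CE.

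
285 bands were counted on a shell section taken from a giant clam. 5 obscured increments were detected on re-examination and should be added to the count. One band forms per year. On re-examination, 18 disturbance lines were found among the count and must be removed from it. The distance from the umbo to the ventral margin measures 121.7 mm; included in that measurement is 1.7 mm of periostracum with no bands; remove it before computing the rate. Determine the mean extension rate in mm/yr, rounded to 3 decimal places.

Correcting the raw count gives 285 − 18 + 5 = 272 true bands.
Net length = 121.7 − 1.7 = 120.0 mm.
120.0 mm over 272 years gives 120.0 / 272 ≈ 0.441 mm/yr.

0.441 mm/yr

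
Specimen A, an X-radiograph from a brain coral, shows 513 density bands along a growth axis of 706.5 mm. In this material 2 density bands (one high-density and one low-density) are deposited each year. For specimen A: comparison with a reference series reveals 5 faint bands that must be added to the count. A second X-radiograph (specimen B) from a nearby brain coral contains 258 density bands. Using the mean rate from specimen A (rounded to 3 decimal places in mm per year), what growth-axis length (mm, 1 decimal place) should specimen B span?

351.9 mm

Specimen A: correcting the raw count gives 513 + 5 = 518 true density bands.
Specimen A: with 2 density bands per year, 518 / 2 = 259 years.
A: Extension rate ≈ 706.5 / 259 = 2.728 mm/year.
Specimen B: with 2 density bands per year, 258 / 2 = 129 years. B's length ≈ 2.728 × 129 = 351.9 mm.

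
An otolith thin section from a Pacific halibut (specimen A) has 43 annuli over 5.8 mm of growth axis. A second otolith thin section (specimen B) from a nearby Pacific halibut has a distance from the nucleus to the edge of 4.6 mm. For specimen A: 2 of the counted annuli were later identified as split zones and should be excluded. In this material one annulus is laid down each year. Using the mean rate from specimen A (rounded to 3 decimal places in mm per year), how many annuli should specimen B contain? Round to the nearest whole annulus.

33 annuli

Specimen A: correcting the raw count gives 43 − 2 = 41 true annuli.
A: Extension rate ≈ 5.8 / 41 = 0.141 mm/yr.
For B, 4.6 / 0.141 = 32.62 years ≈ 33 annuli.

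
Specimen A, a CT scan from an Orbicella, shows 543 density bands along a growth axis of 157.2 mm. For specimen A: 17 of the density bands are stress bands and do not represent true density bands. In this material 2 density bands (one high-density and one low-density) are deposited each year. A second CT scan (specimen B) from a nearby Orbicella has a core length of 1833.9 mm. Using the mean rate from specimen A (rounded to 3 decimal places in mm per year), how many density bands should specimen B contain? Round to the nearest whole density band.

Specimen A: after corrections the count is 543 − 17 = 526 density bands.
Specimen A: dividing by 2 density bands per year: 526 / 2 = 263 years.
A: Mean rate = 157.2 mm / 263 years ≈ 0.598 mm/yr.
Specimen B: 1833.9 mm / 0.598 mm per year = 3066.72 years; at 2 density bands per year that is 3066.72 × 2 ≈ 6133 density bands.

6133 density bands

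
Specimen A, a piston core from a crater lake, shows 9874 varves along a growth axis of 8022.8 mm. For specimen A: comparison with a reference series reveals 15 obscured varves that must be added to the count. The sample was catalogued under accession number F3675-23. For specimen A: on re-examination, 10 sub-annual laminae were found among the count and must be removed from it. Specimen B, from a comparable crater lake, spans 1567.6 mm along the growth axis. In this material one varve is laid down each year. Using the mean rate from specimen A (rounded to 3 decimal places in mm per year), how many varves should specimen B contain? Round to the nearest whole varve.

1931 varves

Specimen A: correcting the raw count gives 9874 − 10 + 15 = 9879 true varves.
A: Extension rate ≈ 8022.8 / 9879 = 0.812 mm/yr.
For B, 1567.6 / 0.812 = 1930.54 years ≈ 1931 varves.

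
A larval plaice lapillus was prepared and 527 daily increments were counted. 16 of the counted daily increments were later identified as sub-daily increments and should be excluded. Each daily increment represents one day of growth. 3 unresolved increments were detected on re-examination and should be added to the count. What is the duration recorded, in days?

514 d

After corrections the count is 527 − 16 + 3 = 514 daily increments.
With a one-to-one daily increment periodicity this is 514 days.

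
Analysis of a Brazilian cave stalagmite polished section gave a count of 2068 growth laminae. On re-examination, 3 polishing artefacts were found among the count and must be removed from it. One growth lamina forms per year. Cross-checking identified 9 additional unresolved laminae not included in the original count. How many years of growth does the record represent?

2074 yr

Adjusted count: 2068 − 3 + 9 = 2074 growth laminae.
One growth lamina per year makes the duration 2074 years.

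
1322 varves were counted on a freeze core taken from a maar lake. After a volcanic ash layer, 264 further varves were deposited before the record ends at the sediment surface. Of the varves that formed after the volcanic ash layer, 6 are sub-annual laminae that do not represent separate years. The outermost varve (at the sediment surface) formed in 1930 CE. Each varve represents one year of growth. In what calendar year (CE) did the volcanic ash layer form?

264 varves formed after the volcanic ash layer.
Removing the 6 false varves leaves 264 − 6 = 258 true varves beyond the volcanic ash layer.
Counting back 258 years from 1930 CE places the volcanic ash layer in 1930 − 258 = 1672 CE.

1672 CE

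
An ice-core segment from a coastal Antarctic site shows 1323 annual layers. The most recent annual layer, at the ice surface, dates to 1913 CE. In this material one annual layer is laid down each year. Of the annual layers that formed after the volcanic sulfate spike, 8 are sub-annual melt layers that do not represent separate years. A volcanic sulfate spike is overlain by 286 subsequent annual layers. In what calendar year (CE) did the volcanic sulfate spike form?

286 annual layers formed after the volcanic sulfate spike.
Excluding 8 false annual layers: 286 − 8 = 278.
Counting back 278 years from 1913 CE places the volcanic sulfate spike in 1913 − 278 = 1635 CE.

1635 CE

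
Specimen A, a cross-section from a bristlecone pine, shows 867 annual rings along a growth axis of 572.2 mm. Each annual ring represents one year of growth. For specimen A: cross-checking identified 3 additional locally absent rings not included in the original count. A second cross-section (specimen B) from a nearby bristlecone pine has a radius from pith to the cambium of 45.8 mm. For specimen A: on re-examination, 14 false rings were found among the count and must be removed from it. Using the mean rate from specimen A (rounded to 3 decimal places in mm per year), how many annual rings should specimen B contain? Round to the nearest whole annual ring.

69 annual rings

Specimen A: adjusted count: 867 − 14 + 3 = 856 annual rings.
A: Extension rate ≈ 572.2 / 856 = 0.668 mm/year.
B spans 45.8 / 0.668 = 68.56 years ≈ 69 annual rings.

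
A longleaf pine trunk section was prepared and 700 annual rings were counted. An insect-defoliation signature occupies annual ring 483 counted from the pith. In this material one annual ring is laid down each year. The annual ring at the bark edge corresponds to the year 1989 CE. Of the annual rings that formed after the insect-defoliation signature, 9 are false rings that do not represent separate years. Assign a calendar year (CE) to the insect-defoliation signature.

700 − 483 = 217 annual rings lie beyond the insect-defoliation signature toward the bark edge.
Removing the 9 false annual rings leaves 217 − 9 = 208 true annual rings beyond the insect-defoliation signature.
1989 − 208 = 1781 CE.

1781 CE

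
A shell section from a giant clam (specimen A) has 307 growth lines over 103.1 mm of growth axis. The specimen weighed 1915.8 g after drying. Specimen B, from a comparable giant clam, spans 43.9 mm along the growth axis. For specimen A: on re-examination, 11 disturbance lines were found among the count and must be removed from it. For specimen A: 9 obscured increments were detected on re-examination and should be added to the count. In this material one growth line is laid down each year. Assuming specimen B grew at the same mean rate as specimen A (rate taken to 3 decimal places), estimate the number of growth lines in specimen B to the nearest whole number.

Specimen A: true growth line count = 307 − 11 + 9 = 305.
A: 103.1 mm over 305 years gives 103.1 / 305 ≈ 0.338 mm/year.
B spans 43.9 / 0.338 = 129.88 years ≈ 130 growth lines.

130 growth lines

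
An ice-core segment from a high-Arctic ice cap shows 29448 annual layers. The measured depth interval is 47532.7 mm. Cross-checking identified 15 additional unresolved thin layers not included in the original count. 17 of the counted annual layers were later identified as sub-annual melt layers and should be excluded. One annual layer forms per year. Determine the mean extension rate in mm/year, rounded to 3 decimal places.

Adjusted count: 29448 − 17 + 15 = 29446 annual layers.
47532.7 mm over 29446 years gives 47532.7 / 29446 ≈ 1.614 mm/year.

1.614 mm/year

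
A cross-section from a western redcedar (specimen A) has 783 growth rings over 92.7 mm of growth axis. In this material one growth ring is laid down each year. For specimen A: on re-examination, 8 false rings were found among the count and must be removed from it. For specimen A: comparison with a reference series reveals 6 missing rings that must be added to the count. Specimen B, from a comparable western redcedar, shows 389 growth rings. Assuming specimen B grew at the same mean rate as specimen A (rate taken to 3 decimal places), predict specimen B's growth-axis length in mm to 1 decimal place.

46.3 mm

Specimen A: correcting the raw count gives 783 − 8 + 6 = 781 true growth rings.
A: Mean rate = 92.7 mm / 781 years ≈ 0.119 mm per year.
B's length ≈ 0.119 × 389 = 46.3 mm.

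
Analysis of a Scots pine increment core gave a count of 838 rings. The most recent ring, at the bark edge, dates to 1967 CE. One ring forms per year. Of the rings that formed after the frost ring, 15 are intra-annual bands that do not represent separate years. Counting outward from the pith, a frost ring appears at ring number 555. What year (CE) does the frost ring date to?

1699 CE

838 − 555 = 283 rings lie beyond the frost ring toward the bark edge.
Excluding 15 false rings: 283 − 15 = 268.
1967 − 268 = 1699 CE.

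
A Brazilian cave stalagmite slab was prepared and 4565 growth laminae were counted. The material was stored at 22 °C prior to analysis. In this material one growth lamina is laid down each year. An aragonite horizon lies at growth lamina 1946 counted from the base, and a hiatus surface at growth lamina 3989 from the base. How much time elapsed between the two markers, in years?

Separation: 3989 − 1946 = 2043 growth laminae.
One growth lamina per year makes the interval 2043 years.

2043 years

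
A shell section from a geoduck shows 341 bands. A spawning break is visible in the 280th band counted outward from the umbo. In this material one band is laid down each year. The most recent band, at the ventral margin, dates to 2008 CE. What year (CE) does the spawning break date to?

1947 CE

The spawning break sits at band 280 from the umbo, so 341 − 280 = 61 bands formed after it.
The band at the ventral margin is 2008 CE, so the spawning break dates to 2008 − 61 = 1947 CE.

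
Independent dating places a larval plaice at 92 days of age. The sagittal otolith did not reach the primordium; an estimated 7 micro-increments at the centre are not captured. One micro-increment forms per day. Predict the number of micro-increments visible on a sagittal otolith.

85 micro-increments

Expected micro-increments over 92 days: 92.
92 − 7 missed = 85 micro-increments expected in the prepared section.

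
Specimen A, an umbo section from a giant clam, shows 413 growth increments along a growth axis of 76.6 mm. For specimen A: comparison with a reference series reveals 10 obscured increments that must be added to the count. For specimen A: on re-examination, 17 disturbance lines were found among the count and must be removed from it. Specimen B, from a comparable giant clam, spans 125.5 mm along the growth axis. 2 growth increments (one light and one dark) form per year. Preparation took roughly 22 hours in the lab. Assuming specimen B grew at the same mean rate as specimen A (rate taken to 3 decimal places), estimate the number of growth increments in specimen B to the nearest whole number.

Specimen A: true growth increment count = 413 − 17 + 10 = 406.
Specimen A: 406 growth increments at 2 per year is 406 / 2 = 203 years.
A: Extension rate ≈ 76.6 / 203 = 0.377 mm/yr.
Specimen B: 125.5 mm / 0.377 mm per year = 332.89 years; at 2 growth increments per year that is 332.89 × 2 ≈ 666 growth increments.

666 growth increments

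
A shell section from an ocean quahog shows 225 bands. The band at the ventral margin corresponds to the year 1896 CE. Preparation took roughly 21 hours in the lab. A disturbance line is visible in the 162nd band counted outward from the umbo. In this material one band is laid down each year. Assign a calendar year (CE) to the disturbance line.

1833 CE

Between band 162 and the ventral margin there are 225 − 162 = 63 bands.
1896 − 63 = 1833 CE.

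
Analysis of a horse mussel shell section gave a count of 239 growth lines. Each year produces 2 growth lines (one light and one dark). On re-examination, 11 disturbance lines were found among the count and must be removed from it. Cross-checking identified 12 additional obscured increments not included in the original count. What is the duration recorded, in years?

Correcting the raw count gives 239 − 11 + 12 = 240 true growth lines.
240 growth lines at 2 per year is 240 / 2 = 120 years.

120 years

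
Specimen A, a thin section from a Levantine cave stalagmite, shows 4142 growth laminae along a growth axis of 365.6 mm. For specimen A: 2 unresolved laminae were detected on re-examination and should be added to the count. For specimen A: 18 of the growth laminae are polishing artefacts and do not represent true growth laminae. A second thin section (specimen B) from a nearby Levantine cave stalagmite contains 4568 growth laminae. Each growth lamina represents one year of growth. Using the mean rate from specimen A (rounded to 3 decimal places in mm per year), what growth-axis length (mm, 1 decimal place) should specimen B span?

406.6 mm

Specimen A: true growth lamina count = 4142 − 18 + 2 = 4126.
A: 365.6 mm over 4126 years gives 365.6 / 4126 ≈ 0.089 mm/yr.
Length of B = 0.089 × 4568 = 406.6 mm.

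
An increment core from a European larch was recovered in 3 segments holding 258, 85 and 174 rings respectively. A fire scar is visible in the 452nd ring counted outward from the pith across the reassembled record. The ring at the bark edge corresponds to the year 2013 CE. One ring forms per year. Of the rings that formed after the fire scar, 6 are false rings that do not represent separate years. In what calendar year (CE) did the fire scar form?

Total rings = 258 + 85 + 174 = 517.
517 − 452 = 65 rings lie beyond the fire scar toward the bark edge.
65 − 6 false = 59 true rings after the fire scar.
2013 − 59 = 1954 CE.

1954 CE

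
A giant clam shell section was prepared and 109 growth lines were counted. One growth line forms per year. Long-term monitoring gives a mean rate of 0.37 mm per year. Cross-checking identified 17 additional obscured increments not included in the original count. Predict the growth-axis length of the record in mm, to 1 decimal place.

46.6 mm

After corrections the count is 109 + 17 = 126 growth lines.
Length ≈ 0.37 × 126 = 46.6 mm.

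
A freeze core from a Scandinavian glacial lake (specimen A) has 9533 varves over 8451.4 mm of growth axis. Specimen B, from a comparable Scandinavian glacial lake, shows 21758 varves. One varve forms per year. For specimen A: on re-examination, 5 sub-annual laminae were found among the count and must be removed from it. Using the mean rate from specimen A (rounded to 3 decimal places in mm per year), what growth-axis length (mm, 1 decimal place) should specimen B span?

Specimen A: true varve count = 9533 − 5 = 9528.
A: Mean rate = 8451.4 mm / 9528 years ≈ 0.887 mm/yr.
Length of B = 0.887 × 21758 = 19299.3 mm.

19299.3 mm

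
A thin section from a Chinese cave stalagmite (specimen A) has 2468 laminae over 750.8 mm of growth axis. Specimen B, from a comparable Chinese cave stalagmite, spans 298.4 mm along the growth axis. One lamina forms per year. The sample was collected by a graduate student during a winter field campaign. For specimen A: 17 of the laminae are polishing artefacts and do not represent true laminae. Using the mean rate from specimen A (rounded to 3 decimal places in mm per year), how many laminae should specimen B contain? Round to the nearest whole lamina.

975 laminae

Specimen A: adjusted count: 2468 − 17 = 2451 laminae.
A: Extension rate ≈ 750.8 / 2451 = 0.306 mm per year.
For B, 298.4 / 0.306 = 975.16 years ≈ 975 laminae.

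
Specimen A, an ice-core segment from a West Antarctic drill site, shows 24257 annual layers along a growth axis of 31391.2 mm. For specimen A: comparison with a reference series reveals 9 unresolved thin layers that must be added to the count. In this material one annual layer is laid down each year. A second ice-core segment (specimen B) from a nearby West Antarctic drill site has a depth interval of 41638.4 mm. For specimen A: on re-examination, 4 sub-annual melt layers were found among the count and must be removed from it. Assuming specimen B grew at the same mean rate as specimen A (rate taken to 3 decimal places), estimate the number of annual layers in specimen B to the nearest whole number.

32178 annual layers

Specimen A: true annual layer count = 24257 − 4 + 9 = 24262.
A: Mean rate = 31391.2 mm / 24262 years ≈ 1.294 mm per year.
Specimen B: 41638.4 mm / 1.294 mm per year = 32178.05 years ≈ 32178 annual layers.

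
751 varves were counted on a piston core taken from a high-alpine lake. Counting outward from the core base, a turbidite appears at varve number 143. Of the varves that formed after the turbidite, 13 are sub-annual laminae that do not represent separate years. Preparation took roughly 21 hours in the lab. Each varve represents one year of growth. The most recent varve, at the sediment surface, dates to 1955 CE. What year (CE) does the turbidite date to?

The turbidite sits at varve 143 from the core base, so 751 − 143 = 608 varves formed after it.
Removing the 13 false varves leaves 608 − 13 = 595 true varves beyond the turbidite.
The varve at the sediment surface is 1955 CE, so the turbidite dates to 1955 − 595 = 1360 CE.

1360 CE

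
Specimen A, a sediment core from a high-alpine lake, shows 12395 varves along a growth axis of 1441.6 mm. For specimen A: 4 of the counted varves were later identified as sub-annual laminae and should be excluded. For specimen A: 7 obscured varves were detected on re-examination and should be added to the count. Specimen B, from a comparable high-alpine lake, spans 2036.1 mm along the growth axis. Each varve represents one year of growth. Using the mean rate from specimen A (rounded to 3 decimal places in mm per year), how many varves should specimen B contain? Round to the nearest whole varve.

17553 varves

Specimen A: adjusted count: 12395 − 4 + 7 = 12398 varves.
A: 1441.6 mm over 12398 years gives 1441.6 / 12398 ≈ 0.116 mm/year.
B spans 2036.1 / 0.116 = 17552.59 years ≈ 17553 varves.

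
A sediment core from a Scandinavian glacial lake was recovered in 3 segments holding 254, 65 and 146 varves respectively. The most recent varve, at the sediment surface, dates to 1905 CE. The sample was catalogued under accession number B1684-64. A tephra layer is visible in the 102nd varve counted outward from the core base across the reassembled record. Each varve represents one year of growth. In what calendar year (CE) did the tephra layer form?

Total varves = 254 + 65 + 146 = 465.
Between varve 102 and the sediment surface there are 465 − 102 = 363 varves.
The varve at the sediment surface is 1905 CE, so the tephra layer dates to 1905 − 363 = 1542 CE.

1542 CE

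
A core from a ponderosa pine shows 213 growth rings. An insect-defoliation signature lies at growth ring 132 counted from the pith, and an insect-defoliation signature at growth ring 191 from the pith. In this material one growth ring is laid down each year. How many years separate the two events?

59 yr

The two markers are separated by 191 − 132 = 59 growth rings.
At one growth ring per year, 59 years elapsed between them.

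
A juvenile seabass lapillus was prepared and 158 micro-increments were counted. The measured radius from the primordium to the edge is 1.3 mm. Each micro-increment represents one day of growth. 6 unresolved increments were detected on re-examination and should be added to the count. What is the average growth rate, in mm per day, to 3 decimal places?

Correcting the raw count gives 158 + 6 = 164 true micro-increments.
Extension rate ≈ 1.3 / 164 = 0.008 mm per day.

0.008 mm per day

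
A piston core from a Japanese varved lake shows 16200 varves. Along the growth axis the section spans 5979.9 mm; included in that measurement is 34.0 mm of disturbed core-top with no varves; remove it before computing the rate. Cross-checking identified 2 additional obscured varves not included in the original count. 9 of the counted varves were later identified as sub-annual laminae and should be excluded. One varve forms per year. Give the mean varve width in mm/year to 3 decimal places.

0.367 mm/year

Correcting the raw count gives 16200 − 9 + 2 = 16193 true varves.
The growth record spans 5979.9 − 34.0 = 5945.9 mm.
Mean rate = 5945.9 mm / 16193 years ≈ 0.367 mm/year.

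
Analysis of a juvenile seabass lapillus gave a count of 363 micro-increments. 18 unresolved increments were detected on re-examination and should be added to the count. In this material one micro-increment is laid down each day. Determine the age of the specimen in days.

381 days

Correcting the raw count gives 363 + 18 = 381 true micro-increments.
With a one-to-one micro-increment periodicity this is 381 days.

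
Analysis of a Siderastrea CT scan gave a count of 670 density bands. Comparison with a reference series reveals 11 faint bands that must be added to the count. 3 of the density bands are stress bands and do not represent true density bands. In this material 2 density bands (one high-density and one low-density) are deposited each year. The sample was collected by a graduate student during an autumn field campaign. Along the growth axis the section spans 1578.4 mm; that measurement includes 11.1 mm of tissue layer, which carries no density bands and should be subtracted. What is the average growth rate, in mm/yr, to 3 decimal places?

4.623 mm/yr

Correcting the raw count gives 670 − 3 + 11 = 678 true density bands.
With 2 density bands per year, 678 / 2 = 339 years.
Net length = 1578.4 − 11.1 = 1567.3 mm.
Mean rate = 1567.3 mm / 339 years ≈ 4.623 mm/yr.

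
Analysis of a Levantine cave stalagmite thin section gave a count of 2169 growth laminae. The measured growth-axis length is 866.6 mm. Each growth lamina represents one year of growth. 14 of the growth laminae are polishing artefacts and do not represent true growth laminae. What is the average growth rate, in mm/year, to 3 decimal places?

0.402 mm/year

True growth lamina count = 2169 − 14 = 2155.
Mean rate = 866.6 mm / 2155 years ≈ 0.402 mm/year.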